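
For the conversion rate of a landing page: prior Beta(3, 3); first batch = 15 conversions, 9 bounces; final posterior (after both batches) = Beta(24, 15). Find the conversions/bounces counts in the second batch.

Sequential conjugate updates are equivalent to a single update on the pooled data, so total successes = posterior α − prior α and total failures = posterior β − prior β.
Total across both batches: 24−3=21 conversions, 15−3=12 bounces.
Subtract the first batch: 21−15=6 conversions and 12−9=3 bounces.

6 conversions and 3 bounces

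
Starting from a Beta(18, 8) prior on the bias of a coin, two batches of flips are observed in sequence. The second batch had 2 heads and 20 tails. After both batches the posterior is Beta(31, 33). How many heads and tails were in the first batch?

Because Beta–binomial updating is additive in the counts, the combined data contributed (α_post−α_prior, β_post−β_prior) successes and failures.
Total across both batches: 31−18=13 heads, 33−8=25 tails.
Subtract the second batch: 13−2=11 heads and 25−20=5 tails.

11 heads and 5 tails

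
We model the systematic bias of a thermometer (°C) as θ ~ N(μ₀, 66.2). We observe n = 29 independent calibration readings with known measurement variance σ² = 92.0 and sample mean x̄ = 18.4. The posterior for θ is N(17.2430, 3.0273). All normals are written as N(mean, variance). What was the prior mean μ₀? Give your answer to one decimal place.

μ₀ = -6.9

The posterior mean is a precision-weighted average: μ_n = (τ₀μ₀ + τ_data·x̄)/(τ₀+τ_data), with τ₀=1/σ₀² and τ_data=n/σ².
Here τ₀ = 1/66.2 = 0.015106 and τ_data = 29/92.0 = 0.315217, so τ_n = 0.330323.
Rearranging for μ₀: μ₀ = (μ_n·τ_n − τ_data·x̄)/τ₀ = (17.2430·0.330323 − 0.315217·18.4) / 0.015106 = -0.104233/0.015106 ≈ -6.9.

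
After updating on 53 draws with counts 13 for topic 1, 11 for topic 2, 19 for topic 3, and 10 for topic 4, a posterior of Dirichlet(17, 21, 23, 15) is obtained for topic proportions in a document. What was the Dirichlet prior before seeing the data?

Dirichlet(4, 10, 4, 5)

For a Dirichlet(α) prior with multinomial counts c, the posterior is Dirichlet(α + c) componentwise.
Subtract each count from the matching posterior parameter: 17−13=4, 21−11=10, 23−19=4, 15−10=5.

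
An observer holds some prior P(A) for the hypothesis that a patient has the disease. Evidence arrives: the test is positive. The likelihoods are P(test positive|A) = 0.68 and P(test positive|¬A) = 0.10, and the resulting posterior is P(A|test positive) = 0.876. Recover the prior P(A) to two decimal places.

Bayes' rule in odds form gives O(A|E) = O(A)·[P(E|A)/P(E|¬A)], hence O(A) = O(A|E)/LR.
Posterior odds = 0.876/(1−0.876) = 7.0645. LR = 0.68/0.10 = 6.8000.
Prior odds = 7.0645/6.8000 = 1.0389, so P(A) = 1.0389/(1+1.0389) ≈ 0.51.

P(A) = 0.51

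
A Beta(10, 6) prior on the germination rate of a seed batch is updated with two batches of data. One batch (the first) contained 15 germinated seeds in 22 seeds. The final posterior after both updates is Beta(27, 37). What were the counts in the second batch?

Sequential conjugate updates are equivalent to a single update on the pooled data, so total successes = posterior α − prior α and total failures = posterior β − prior β.
Total across both batches: 27−10=17 germinated seeds, 37−6=31 non-germinating seeds.
Subtract the first batch: 17−15=2 germinated seeds and 31−7=24 non-germinating seeds.

2 germinated seeds and 24 non-germinating seeds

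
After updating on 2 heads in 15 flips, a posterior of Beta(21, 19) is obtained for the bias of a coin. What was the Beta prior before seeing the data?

Beta(19, 6)

Under Beta–binomial conjugacy the posterior parameters are (a+s, b+f).
Subtract the data counts: 21−2=19, 19−13=6.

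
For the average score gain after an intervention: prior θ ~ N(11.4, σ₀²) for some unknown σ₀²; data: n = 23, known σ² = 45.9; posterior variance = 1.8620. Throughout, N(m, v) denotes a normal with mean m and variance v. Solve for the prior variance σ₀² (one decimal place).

For the Normal–Normal model with known σ², precisions add: τ_n = τ₀ + n/σ².
So 1/σ₀² = 1/1.8620 − 23/45.9 = 0.537057 − 0.501089 = 0.035968.
Hence σ₀² = 1/0.035968 ≈ 27.8.

σ₀² = 27.8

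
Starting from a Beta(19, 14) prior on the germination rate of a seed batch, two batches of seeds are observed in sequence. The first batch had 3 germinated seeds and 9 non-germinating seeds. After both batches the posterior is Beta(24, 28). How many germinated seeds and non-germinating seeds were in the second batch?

2 germinated seeds and 5 non-germinating seeds

Sequential conjugate updates are equivalent to a single update on the pooled data, so total successes = posterior α − prior α and total failures = posterior β − prior β.
Total across both batches: 24−19=5 germinated seeds, 28−14=14 non-germinating seeds.
Subtract the first batch: 5−3=2 germinated seeds and 14−9=5 non-germinating seeds.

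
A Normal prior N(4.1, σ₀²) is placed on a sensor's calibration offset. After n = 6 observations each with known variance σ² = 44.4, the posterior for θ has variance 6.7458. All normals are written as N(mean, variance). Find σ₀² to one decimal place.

Posterior precision equals prior precision plus data precision: 1/σ_n² = 1/σ₀² + n/σ².
So 1/σ₀² = 1/6.7458 − 6/44.4 = 0.148240 − 0.135135 = 0.013105.
Hence σ₀² = 1/0.013105 ≈ 76.3.

σ₀² = 76.3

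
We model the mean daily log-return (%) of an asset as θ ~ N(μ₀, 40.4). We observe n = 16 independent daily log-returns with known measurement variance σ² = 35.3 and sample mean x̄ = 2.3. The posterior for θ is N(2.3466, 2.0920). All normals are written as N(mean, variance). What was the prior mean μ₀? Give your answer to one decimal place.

With known observation variance, the Normal–Normal posterior has precision τ_n = τ₀ + n/σ² and mean μ_n = (τ₀μ₀ + (n/σ²)x̄)/τ_n.
Here τ₀ = 1/40.4 = 0.024752 and τ_data = 16/35.3 = 0.453258, so τ_n = 0.478010.
Rearranging for μ₀: μ₀ = (μ_n·τ_n − τ_data·x̄)/τ₀ = (2.3466·0.478010 − 0.453258·2.3) / 0.024752 = 0.079205/0.024752 ≈ 3.2.

μ₀ = 3.2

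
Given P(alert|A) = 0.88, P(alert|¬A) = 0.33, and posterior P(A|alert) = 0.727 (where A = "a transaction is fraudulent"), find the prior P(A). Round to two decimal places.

Bayes' rule in odds form gives O(A|E) = O(A)·[P(E|A)/P(E|¬A)], hence O(A) = O(A|E)/LR.
Posterior odds = 0.727/(1−0.727) = 2.6630. LR = 0.88/0.33 = 2.6667.
Prior odds = 2.6630/2.6667 = 0.9986, so P(A) = 0.9986/(1+0.9986) ≈ 0.50.

P(A) = 0.50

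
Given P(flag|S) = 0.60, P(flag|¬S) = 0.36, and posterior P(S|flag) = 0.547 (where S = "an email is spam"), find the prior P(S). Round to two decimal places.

In odds form, posterior odds = prior odds × likelihood ratio, so prior odds = posterior odds ÷ LR.
Posterior odds = 0.547/(1−0.547) = 1.2075. LR = 0.60/0.36 = 1.6667.
Prior odds = 1.2075/1.6667 = 0.7245, so P(S) = 0.7245/(1+0.7245) ≈ 0.42.

P(S) = 0.42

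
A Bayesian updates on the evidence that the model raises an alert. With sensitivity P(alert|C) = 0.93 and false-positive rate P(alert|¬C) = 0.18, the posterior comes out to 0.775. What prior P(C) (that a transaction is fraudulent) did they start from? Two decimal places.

P(C) = 0.40

Bayes' rule in odds form gives O(C|E) = O(C)·[P(E|C)/P(E|¬C)], hence O(C) = O(C|E)/LR.
Posterior odds = 0.775/(1−0.775) = 3.4444. LR = 0.93/0.18 = 5.1667.
Prior odds = 3.4444/5.1667 = 0.6667, so P(C) = 0.6667/(1+0.6667) ≈ 0.40.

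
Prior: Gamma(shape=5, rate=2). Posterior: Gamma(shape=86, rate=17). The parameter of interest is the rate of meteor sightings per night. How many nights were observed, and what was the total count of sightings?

n = 15 nights with total 81 sightings

A Gamma(α, β) prior (rate parametrization) on a Poisson rate with n observations summing to S gives posterior Gamma(α+S, β+n).
Matching: Σxᵢ = 86 − 5 = 81 and n = 17 − 2 = 15.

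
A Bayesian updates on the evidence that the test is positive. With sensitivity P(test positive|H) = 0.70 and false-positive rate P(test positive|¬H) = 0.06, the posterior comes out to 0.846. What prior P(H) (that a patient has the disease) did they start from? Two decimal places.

In odds form, posterior odds = prior odds × likelihood ratio, so prior odds = posterior odds ÷ LR.
Posterior odds = 0.846/(1−0.846) = 5.4935. LR = 0.70/0.06 = 11.6667.
Prior odds = 5.4935/11.6667 = 0.4709, so P(H) = 0.4709/(1+0.4709) ≈ 0.32.

P(H) = 0.32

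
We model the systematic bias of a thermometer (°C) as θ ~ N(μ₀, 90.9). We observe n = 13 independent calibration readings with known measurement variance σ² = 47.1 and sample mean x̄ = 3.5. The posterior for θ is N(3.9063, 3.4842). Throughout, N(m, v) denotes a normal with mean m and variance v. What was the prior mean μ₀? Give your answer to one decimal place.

The posterior mean is a precision-weighted average: μ_n = (τ₀μ₀ + τ_data·x̄)/(τ₀+τ_data), with τ₀=1/σ₀² and τ_data=n/σ².
Here τ₀ = 1/90.9 = 0.011001 and τ_data = 13/47.1 = 0.276008, so τ_n = 0.287009.
Rearranging for μ₀: μ₀ = (μ_n·τ_n − τ_data·x̄)/τ₀ = (3.9063·0.287009 − 0.276008·3.5) / 0.011001 = 0.155115/0.011001 ≈ 14.1.

μ₀ = 14.1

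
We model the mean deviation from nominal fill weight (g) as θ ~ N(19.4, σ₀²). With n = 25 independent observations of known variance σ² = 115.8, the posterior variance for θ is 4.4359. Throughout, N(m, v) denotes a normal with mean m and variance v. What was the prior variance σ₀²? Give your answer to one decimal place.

For the Normal–Normal model with known σ², precisions add: τ_n = τ₀ + n/σ².
So 1/σ₀² = 1/4.4359 − 25/115.8 = 0.225433 − 0.215889 = 0.009544.
Hence σ₀² = 1/0.009544 ≈ 104.8.

σ₀² = 104.8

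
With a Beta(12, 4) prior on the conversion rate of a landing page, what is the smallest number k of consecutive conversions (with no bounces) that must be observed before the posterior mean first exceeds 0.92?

k = 35

After k conversions and 0 bounces the posterior is Beta(12+k, 4), with mean (12+k)/(12+4+k).
Set (12+k)/(16+k) > 0.92 and solve: k > (0.92·16 − 12)/(1 − 0.92) = 34.000.
The smallest integer exceeding 34.000 is 35, and checking k=35: (47)/(51) = 0.9216 > 0.92.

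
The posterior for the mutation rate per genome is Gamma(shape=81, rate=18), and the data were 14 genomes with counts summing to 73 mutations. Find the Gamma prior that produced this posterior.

Gamma(shape=8, rate=4)

A Gamma(α, β) prior (rate parametrization) on a Poisson rate with n observations summing to S gives posterior Gamma(α+S, β+n).
So α = 81 − 73 = 8 and β = 18 − 14 = 4.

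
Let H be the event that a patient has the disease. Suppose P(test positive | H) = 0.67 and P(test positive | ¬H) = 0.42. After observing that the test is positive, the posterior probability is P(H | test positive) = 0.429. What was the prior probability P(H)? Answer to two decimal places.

P(H) = 0.32

In odds form, posterior odds = prior odds × likelihood ratio, so prior odds = posterior odds ÷ LR.
Posterior odds = 0.429/(1−0.429) = 0.7513. LR = 0.67/0.42 = 1.5952.
Prior odds = 0.7513/1.5952 = 0.4710, so P(H) = 0.4710/(1+0.4710) ≈ 0.32.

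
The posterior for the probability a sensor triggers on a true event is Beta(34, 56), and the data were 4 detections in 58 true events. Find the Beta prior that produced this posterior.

Beta(30, 2)

Beta is conjugate to the binomial likelihood: posterior = Beta(α+s, β+f).
So α = 34 − 4 = 30 and β = 56 − 54 = 2.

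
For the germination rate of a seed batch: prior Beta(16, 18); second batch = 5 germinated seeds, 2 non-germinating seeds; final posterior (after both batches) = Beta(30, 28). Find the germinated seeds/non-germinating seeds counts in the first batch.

Sequential conjugate updates are equivalent to a single update on the pooled data, so total successes = posterior α − prior α and total failures = posterior β − prior β.
Total across both batches: 30−16=14 germinated seeds, 28−18=10 non-germinating seeds.
Subtract the second batch: 14−5=9 germinated seeds and 10−2=8 non-germinating seeds.

9 germinated seeds and 8 non-germinating seeds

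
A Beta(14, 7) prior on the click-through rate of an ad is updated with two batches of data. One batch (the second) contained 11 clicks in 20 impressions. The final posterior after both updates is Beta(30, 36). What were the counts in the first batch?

Sequential conjugate updates are equivalent to a single update on the pooled data, so total successes = posterior α − prior α and total failures = posterior β − prior β.
Total across both batches: 30−14=16 clicks, 36−7=29 non-clicks.
Subtract the second batch: 16−11=5 clicks and 29−9=20 non-clicks.

5 clicks and 20 non-clicks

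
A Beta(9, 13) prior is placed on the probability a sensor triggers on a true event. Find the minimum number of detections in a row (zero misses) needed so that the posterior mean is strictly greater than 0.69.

After k detections and 0 misses the posterior is Beta(9+k, 13), with mean (9+k)/(9+13+k).
Set (9+k)/(22+k) > 0.69 and solve: k > (0.69·22 − 9)/(1 − 0.69) = 19.935.
The smallest integer exceeding 19.935 is 20.

k = 20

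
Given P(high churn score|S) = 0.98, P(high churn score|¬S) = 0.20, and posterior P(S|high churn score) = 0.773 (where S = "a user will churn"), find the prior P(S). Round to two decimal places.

P(S) = 0.41

Bayes' rule in odds form gives O(S|E) = O(S)·[P(E|S)/P(E|¬S)], hence O(S) = O(S|E)/LR.
Posterior odds = 0.773/(1−0.773) = 3.4053. LR = 0.98/0.20 = 4.9000.
Prior odds = 3.4053/4.9000 = 0.6950, so P(S) = 0.6950/(1+0.6950) ≈ 0.41.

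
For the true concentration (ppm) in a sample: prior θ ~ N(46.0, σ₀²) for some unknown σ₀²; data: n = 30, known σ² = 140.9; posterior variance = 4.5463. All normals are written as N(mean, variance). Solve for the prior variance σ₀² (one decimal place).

σ₀² = 142.0

For the Normal–Normal model with known σ², precisions add: τ_n = τ₀ + n/σ².
So 1/σ₀² = 1/4.5463 − 30/140.9 = 0.219959 − 0.212917 = 0.007042.
Hence σ₀² = 1/0.007042 ≈ 142.0.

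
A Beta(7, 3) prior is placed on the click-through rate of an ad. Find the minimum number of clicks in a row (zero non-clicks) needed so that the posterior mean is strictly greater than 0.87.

k = 14

After k clicks and 0 non-clicks the posterior is Beta(7+k, 3), with mean (7+k)/(7+3+k).
Set (7+k)/(10+k) > 0.87 and solve: k > (0.87·10 − 7)/(1 − 0.87) = 13.077.
The smallest integer exceeding 13.077 is 14, and checking k=14: (21)/(24) = 0.8750 > 0.87.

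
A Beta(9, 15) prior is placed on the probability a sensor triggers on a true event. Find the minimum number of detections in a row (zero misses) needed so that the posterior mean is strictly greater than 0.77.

k = 42

After k detections and 0 misses the posterior is Beta(9+k, 15), with mean (9+k)/(9+15+k).
Set (9+k)/(24+k) > 0.77 and solve: k > (0.77·24 − 9)/(1 − 0.77) = 41.217.
The smallest integer exceeding 41.217 is 42, and checking k=42: (51)/(66) = 0.7727 > 0.77.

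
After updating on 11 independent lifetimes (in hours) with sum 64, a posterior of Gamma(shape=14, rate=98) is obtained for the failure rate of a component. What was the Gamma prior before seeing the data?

For an exponential likelihood with a Gamma(α, β) prior on the rate, n observations with total T give posterior Gamma(α+n, β+T).
So α = 14 − 11 = 3 and β = 98 − 64 = 34.

Gamma(shape=3, rate=34)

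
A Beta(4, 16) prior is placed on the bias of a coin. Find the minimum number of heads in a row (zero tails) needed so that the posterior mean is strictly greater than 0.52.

After k heads and 0 tails the posterior is Beta(4+k, 16), with mean (4+k)/(4+16+k).
Set (4+k)/(20+k) > 0.52 and solve: k > (0.52·20 − 4)/(1 − 0.52) = 13.333.
The smallest integer exceeding 13.333 is 14, and checking k=14: (18)/(34) = 0.5294 > 0.52.

k = 14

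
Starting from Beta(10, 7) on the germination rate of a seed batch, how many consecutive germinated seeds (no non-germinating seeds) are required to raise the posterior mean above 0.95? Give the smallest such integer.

After k germinated seeds and 0 non-germinating seeds the posterior is Beta(10+k, 7), with mean (10+k)/(10+7+k).
Set (10+k)/(17+k) > 0.95 and solve: k > (0.95·17 − 10)/(1 − 0.95) = 123.000.
The smallest integer exceeding 123.000 is 124.

k = 124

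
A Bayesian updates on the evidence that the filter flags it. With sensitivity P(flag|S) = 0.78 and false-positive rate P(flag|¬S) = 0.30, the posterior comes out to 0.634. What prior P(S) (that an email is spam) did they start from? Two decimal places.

P(S) = 0.40

Bayes' rule in odds form gives O(S|E) = O(S)·[P(E|S)/P(E|¬S)], hence O(S) = O(S|E)/LR.
Posterior odds = 0.634/(1−0.634) = 1.7322. LR = 0.78/0.30 = 2.6000.
Prior odds = 1.7322/2.6000 = 0.6662, so P(S) = 0.6662/(1+0.6662) ≈ 0.40.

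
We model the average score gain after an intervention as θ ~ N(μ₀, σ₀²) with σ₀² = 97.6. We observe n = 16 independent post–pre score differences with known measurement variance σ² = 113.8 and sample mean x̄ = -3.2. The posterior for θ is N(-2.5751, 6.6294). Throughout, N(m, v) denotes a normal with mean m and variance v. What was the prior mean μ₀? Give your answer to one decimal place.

The posterior mean is a precision-weighted average: μ_n = (τ₀μ₀ + τ_data·x̄)/(τ₀+τ_data), with τ₀=1/σ₀² and τ_data=n/σ².
Here τ₀ = 1/97.6 = 0.010246 and τ_data = 16/113.8 = 0.140598, so τ_n = 0.150844.
Rearranging for μ₀: μ₀ = (μ_n·τ_n − τ_data·x̄)/τ₀ = (-2.5751·0.150844 − 0.140598·-3.2) / 0.010246 = 0.061475/0.010246 ≈ 6.0.

μ₀ = 6.0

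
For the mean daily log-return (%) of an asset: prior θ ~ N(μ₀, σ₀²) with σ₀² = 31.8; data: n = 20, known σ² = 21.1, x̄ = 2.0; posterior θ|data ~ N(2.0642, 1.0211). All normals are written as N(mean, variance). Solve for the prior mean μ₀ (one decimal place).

The posterior mean is a precision-weighted average: μ_n = (τ₀μ₀ + τ_data·x̄)/(τ₀+τ_data), with τ₀=1/σ₀² and τ_data=n/σ².
Here τ₀ = 1/31.8 = 0.031447 and τ_data = 20/21.1 = 0.947867, so τ_n = 0.979314.
Rearranging for μ₀: μ₀ = (μ_n·τ_n − τ_data·x̄)/τ₀ = (2.0642·0.979314 − 0.947867·2.0) / 0.031447 = 0.125766/0.031447 ≈ 4.0.

μ₀ = 4.0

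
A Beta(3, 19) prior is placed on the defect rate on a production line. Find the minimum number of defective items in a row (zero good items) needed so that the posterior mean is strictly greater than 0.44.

k = 12

After k defective items and 0 good items the posterior is Beta(3+k, 19), with mean (3+k)/(3+19+k).
Set (3+k)/(22+k) > 0.44 and solve: k > (0.44·22 − 3)/(1 − 0.44) = 11.929.
The smallest integer exceeding 11.929 is 12.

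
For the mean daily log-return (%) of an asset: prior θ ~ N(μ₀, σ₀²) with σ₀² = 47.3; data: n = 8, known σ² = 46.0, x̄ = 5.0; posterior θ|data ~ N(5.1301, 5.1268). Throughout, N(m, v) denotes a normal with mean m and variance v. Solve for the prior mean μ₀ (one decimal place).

μ₀ = 6.2

With known observation variance, the Normal–Normal posterior has precision τ_n = τ₀ + n/σ² and mean μ_n = (τ₀μ₀ + (n/σ²)x̄)/τ_n.
Here τ₀ = 1/47.3 = 0.021142 and τ_data = 8/46.0 = 0.173913, so τ_n = 0.195055.
Rearranging for μ₀: μ₀ = (μ_n·τ_n − τ_data·x̄)/τ₀ = (5.1301·0.195055 − 0.173913·5.0) / 0.021142 = 0.131087/0.021142 ≈ 6.2.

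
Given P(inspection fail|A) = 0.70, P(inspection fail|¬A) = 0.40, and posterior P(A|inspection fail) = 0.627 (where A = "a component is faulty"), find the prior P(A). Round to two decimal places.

P(A) = 0.49

In odds form, posterior odds = prior odds × likelihood ratio, so prior odds = posterior odds ÷ LR.
Posterior odds = 0.627/(1−0.627) = 1.6810. LR = 0.70/0.40 = 1.7500.
Prior odds = 1.6810/1.7500 = 0.9606, so P(A) = 0.9606/(1+0.9606) ≈ 0.49.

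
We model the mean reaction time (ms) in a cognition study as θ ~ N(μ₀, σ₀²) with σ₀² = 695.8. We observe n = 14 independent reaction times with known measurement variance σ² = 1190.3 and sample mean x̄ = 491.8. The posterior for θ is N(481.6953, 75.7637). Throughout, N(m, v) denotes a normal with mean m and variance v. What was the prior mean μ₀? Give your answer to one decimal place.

μ₀ = 399.0

The posterior mean is a precision-weighted average: μ_n = (τ₀μ₀ + τ_data·x̄)/(τ₀+τ_data), with τ₀=1/σ₀² and τ_data=n/σ².
Here τ₀ = 1/695.8 = 0.001437 and τ_data = 14/1190.3 = 0.011762, so τ_n = 0.013199.
Rearranging for μ₀: μ₀ = (μ_n·τ_n − τ_data·x̄)/τ₀ = (481.6953·0.013199 − 0.011762·491.8) / 0.001437 = 0.573345/0.001437 ≈ 399.0.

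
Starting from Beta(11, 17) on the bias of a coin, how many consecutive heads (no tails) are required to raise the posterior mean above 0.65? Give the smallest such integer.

After k heads and 0 tails the posterior is Beta(11+k, 17), with mean (11+k)/(11+17+k).
Set (11+k)/(28+k) > 0.65 and solve: k > (0.65·28 − 11)/(1 − 0.65) = 20.571.
The smallest integer exceeding 20.571 is 21.

k = 21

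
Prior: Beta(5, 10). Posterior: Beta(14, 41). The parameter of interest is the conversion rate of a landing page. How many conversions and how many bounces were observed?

9 conversions and 31 bounces

A Beta(α, β) prior with s successes and f failures in binomial data gives a Beta(α+s, β+f) posterior.
Match parameters: s=14−5=9, f=41−10=31.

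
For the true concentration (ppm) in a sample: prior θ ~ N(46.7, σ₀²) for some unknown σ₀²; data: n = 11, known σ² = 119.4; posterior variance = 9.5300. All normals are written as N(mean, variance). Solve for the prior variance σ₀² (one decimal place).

For the Normal–Normal model with known σ², precisions add: τ_n = τ₀ + n/σ².
So 1/σ₀² = 1/9.5300 − 11/119.4 = 0.104932 − 0.092127 = 0.012805.
Hence σ₀² = 1/0.012805 ≈ 78.1.

σ₀² = 78.1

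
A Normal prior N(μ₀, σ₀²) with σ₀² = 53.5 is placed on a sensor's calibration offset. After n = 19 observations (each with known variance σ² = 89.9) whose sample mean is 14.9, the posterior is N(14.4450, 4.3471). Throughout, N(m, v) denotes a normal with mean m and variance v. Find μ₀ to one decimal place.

μ₀ = 9.3

With known observation variance, the Normal–Normal posterior has precision τ_n = τ₀ + n/σ² and mean μ_n = (τ₀μ₀ + (n/σ²)x̄)/τ_n.
Here τ₀ = 1/53.5 = 0.018692 and τ_data = 19/89.9 = 0.211346, so τ_n = 0.230038.
Rearranging for μ₀: μ₀ = (μ_n·τ_n − τ_data·x̄)/τ₀ = (14.4450·0.230038 − 0.211346·14.9) / 0.018692 = 0.173844/0.018692 ≈ 9.3.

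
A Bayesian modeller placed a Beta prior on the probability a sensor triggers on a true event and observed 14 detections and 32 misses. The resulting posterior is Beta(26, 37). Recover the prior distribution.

Beta(12, 5)

Under Beta–binomial conjugacy the posterior parameters are (a+s, b+f).
Subtract the data counts: 26−14=12, 37−32=5.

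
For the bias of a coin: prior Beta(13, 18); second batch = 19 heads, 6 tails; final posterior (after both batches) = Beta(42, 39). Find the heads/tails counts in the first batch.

10 heads and 15 tails

Sequential conjugate updates are equivalent to a single update on the pooled data, so total successes = posterior α − prior α and total failures = posterior β − prior β.
Total across both batches: 42−13=29 heads, 39−18=21 tails.
Subtract the second batch: 29−19=10 heads and 21−6=15 tails.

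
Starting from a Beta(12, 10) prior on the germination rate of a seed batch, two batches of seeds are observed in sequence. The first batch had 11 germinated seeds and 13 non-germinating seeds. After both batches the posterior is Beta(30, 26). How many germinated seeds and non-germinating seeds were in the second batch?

Because Beta–binomial updating is additive in the counts, the combined data contributed (α_post−α_prior, β_post−β_prior) successes and failures.
Total across both batches: 30−12=18 germinated seeds, 26−10=16 non-germinating seeds.
Subtract the first batch: 18−11=7 germinated seeds and 16−13=3 non-germinating seeds.

7 germinated seeds and 3 non-germinating seeds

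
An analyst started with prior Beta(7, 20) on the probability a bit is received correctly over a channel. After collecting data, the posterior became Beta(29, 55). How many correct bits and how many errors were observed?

Under Beta–binomial conjugacy the posterior parameters are (a+s, b+f).
So s = 29 − 7 = 22 and f = 55 − 20 = 35.

22 correct bits and 35 errors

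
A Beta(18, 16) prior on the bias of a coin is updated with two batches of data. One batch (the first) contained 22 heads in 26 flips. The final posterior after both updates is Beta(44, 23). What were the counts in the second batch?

Because Beta–binomial updating is additive in the counts, the combined data contributed (α_post−α_prior, β_post−β_prior) successes and failures.
Total across both batches: 44−18=26 heads, 23−16=7 tails.
Subtract the first batch: 26−22=4 heads and 7−4=3 tails.

4 heads and 3 tails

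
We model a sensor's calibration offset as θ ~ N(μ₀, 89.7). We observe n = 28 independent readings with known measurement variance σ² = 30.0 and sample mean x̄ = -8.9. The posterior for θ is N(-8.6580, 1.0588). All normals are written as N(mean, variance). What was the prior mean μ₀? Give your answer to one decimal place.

μ₀ = 11.6

With known observation variance, the Normal–Normal posterior has precision τ_n = τ₀ + n/σ² and mean μ_n = (τ₀μ₀ + (n/σ²)x̄)/τ_n.
Here τ₀ = 1/89.7 = 0.011148 and τ_data = 28/30.0 = 0.933333, so τ_n = 0.944481.
Rearranging for μ₀: μ₀ = (μ_n·τ_n − τ_data·x̄)/τ₀ = (-8.6580·0.944481 − 0.933333·-8.9) / 0.011148 = 0.129347/0.011148 ≈ 11.6.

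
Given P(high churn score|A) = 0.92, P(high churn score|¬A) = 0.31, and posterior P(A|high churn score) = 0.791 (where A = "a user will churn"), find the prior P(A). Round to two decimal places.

In odds form, posterior odds = prior odds × likelihood ratio, so prior odds = posterior odds ÷ LR.
Posterior odds = 0.791/(1−0.791) = 3.7847. LR = 0.92/0.31 = 2.9677.
Prior odds = 3.7847/2.9677 = 1.2753, so P(A) = 1.2753/(1+1.2753) ≈ 0.56.

P(A) = 0.56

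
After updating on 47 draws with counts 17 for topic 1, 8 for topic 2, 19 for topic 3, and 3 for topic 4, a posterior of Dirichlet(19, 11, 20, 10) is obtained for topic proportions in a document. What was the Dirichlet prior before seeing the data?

For a Dirichlet(α) prior with multinomial counts c, the posterior is Dirichlet(α + c) componentwise.
Subtract each count from the matching posterior parameter: 19−17=2, 11−8=3, 20−19=1, 10−3=7.

Dirichlet(2, 3, 1, 7)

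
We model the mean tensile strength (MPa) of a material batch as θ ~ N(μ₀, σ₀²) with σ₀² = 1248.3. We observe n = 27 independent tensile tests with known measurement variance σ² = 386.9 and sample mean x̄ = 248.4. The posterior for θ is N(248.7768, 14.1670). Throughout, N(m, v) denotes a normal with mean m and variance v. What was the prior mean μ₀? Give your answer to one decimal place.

The posterior mean is a precision-weighted average: μ_n = (τ₀μ₀ + τ_data·x̄)/(τ₀+τ_data), with τ₀=1/σ₀² and τ_data=n/σ².
Here τ₀ = 1/1248.3 = 0.000801 and τ_data = 27/386.9 = 0.069785, so τ_n = 0.070586.
Rearranging for μ₀: μ₀ = (μ_n·τ_n − τ_data·x̄)/τ₀ = (248.7768·0.070586 − 0.069785·248.4) / 0.000801 = 0.225565/0.000801 ≈ 281.6.

μ₀ = 281.6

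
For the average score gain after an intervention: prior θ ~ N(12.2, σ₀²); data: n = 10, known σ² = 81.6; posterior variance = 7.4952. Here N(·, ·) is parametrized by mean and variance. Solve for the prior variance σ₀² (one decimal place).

Posterior precision equals prior precision plus data precision: 1/σ_n² = 1/σ₀² + n/σ².
So 1/σ₀² = 1/7.4952 − 10/81.6 = 0.133419 − 0.122549 = 0.010870.
Hence σ₀² = 1/0.010870 ≈ 92.0.

σ₀² = 92.0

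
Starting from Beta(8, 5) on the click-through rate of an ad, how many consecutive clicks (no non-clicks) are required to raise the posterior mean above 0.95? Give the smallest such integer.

After k clicks and 0 non-clicks the posterior is Beta(8+k, 5), with mean (8+k)/(8+5+k).
Set (8+k)/(13+k) > 0.95 and solve: k > (0.95·13 − 8)/(1 − 0.95) = 87.000.
The smallest integer exceeding 87.000 is 88.

k = 88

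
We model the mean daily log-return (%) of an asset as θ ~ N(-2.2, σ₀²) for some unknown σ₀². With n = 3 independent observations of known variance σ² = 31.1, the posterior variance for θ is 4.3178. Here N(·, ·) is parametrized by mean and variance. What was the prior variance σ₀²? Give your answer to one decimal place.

σ₀² = 7.4

Posterior precision equals prior precision plus data precision: 1/σ_n² = 1/σ₀² + n/σ².
So 1/σ₀² = 1/4.3178 − 3/31.1 = 0.231599 − 0.096463 = 0.135136.
Hence σ₀² = 1/0.135136 ≈ 7.4.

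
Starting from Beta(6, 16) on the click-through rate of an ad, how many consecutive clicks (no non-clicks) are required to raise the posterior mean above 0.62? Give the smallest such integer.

After k clicks and 0 non-clicks the posterior is Beta(6+k, 16), with mean (6+k)/(6+16+k).
Set (6+k)/(22+k) > 0.62 and solve: k > (0.62·22 − 6)/(1 − 0.62) = 20.105.
The smallest integer exceeding 20.105 is 21, and checking k=21: (27)/(43) = 0.6279 > 0.62.

k = 21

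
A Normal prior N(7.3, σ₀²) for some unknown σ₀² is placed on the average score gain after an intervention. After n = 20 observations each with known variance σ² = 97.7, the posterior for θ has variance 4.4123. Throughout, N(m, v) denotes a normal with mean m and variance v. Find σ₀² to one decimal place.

σ₀² = 45.6

Posterior precision equals prior precision plus data precision: 1/σ_n² = 1/σ₀² + n/σ².
So 1/σ₀² = 1/4.4123 − 20/97.7 = 0.226639 − 0.204708 = 0.021931.
Hence σ₀² = 1/0.021931 ≈ 45.6.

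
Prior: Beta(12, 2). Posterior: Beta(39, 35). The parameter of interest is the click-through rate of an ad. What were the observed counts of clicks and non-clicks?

Under Beta–binomial conjugacy the posterior parameters are (α+s, β+f).
So s = 39 − 12 = 27 and f = 35 − 2 = 33.

27 clicks and 33 non-clicks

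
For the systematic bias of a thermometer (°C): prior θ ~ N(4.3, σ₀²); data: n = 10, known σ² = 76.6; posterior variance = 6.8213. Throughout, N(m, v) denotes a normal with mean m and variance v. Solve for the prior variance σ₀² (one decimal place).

Posterior precision equals prior precision plus data precision: 1/σ_n² = 1/σ₀² + n/σ².
So 1/σ₀² = 1/6.8213 − 10/76.6 = 0.146600 − 0.130548 = 0.016052.
Hence σ₀² = 1/0.016052 ≈ 62.3.

σ₀² = 62.3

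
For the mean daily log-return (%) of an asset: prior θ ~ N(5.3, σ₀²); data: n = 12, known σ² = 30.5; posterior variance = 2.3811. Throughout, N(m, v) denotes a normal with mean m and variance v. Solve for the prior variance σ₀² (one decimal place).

For the Normal–Normal model with known σ², precisions add: τ_n = τ₀ + n/σ².
So 1/σ₀² = 1/2.3811 − 12/30.5 = 0.419974 − 0.393443 = 0.026531.
Hence σ₀² = 1/0.026531 ≈ 37.7.

σ₀² = 37.7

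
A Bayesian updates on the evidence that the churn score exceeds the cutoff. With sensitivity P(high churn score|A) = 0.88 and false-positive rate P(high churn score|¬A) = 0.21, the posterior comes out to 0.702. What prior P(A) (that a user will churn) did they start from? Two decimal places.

Bayes' rule in odds form gives O(A|E) = O(A)·[P(E|A)/P(E|¬A)], hence O(A) = O(A|E)/LR.
Posterior odds = 0.702/(1−0.702) = 2.3557. LR = 0.88/0.21 = 4.1905.
Prior odds = 2.3557/4.1905 = 0.5622, so P(A) = 0.5622/(1+0.5622) ≈ 0.36.

P(A) = 0.36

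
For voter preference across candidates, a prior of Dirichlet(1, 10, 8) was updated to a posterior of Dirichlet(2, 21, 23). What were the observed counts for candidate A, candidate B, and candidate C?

For a Dirichlet(α) prior with multinomial counts c, the posterior is Dirichlet(α + c) componentwise.
Counts are posterior − prior componentwise: 2−1=1, 21−10=11, 23−8=15.

counts (1, 11, 15)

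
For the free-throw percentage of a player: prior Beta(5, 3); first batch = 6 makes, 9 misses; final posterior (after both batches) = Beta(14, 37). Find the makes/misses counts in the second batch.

3 makes and 25 misses

Because Beta–binomial updating is additive in the counts, the combined data contributed (α_post−α_prior, β_post−β_prior) successes and failures.
Total across both batches: 14−5=9 makes, 37−3=34 misses.
Subtract the first batch: 9−6=3 makes and 34−9=25 misses.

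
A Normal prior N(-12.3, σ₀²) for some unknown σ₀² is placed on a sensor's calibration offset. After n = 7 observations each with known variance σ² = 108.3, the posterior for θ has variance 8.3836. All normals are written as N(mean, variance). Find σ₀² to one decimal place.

σ₀² = 18.3

For the Normal–Normal model with known σ², precisions add: τ_n = τ₀ + n/σ².
So 1/σ₀² = 1/8.3836 − 7/108.3 = 0.119281 − 0.064635 = 0.054646.
Hence σ₀² = 1/0.054646 ≈ 18.3.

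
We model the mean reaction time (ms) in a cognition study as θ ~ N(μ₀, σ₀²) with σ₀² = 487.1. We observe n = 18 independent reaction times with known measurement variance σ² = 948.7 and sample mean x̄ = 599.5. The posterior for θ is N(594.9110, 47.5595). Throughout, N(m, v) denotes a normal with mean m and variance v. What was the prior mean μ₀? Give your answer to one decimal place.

μ₀ = 552.5

The posterior mean is a precision-weighted average: μ_n = (τ₀μ₀ + τ_data·x̄)/(τ₀+τ_data), with τ₀=1/σ₀² and τ_data=n/σ².
Here τ₀ = 1/487.1 = 0.002053 and τ_data = 18/948.7 = 0.018973, so τ_n = 0.021026.
Rearranging for μ₀: μ₀ = (μ_n·τ_n − τ_data·x̄)/τ₀ = (594.9110·0.021026 − 0.018973·599.5) / 0.002053 = 1.134285/0.002053 ≈ 552.5.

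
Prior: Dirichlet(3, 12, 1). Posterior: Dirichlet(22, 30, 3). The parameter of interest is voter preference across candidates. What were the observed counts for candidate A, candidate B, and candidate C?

For a Dirichlet(α) prior with multinomial counts c, the posterior is Dirichlet(α + c) componentwise.
Counts are posterior − prior componentwise: 22−3=19, 30−12=18, 3−1=2.

counts (19, 18, 2)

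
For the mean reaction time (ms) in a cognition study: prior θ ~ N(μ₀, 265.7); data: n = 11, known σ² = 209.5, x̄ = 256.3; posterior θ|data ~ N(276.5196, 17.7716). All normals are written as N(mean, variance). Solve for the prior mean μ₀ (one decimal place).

μ₀ = 558.6

The posterior mean is a precision-weighted average: μ_n = (τ₀μ₀ + τ_data·x̄)/(τ₀+τ_data), with τ₀=1/σ₀² and τ_data=n/σ².
Here τ₀ = 1/265.7 = 0.003764 and τ_data = 11/209.5 = 0.052506, so τ_n = 0.056270.
Rearranging for μ₀: μ₀ = (μ_n·τ_n − τ_data·x̄)/τ₀ = (276.5196·0.056270 − 0.052506·256.3) / 0.003764 = 2.102470/0.003764 ≈ 558.6.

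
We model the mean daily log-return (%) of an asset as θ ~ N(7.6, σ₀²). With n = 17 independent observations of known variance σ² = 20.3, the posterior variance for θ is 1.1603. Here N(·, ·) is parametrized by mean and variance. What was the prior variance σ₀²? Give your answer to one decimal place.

For the Normal–Normal model with known σ², precisions add: τ_n = τ₀ + n/σ².
So 1/σ₀² = 1/1.1603 − 17/20.3 = 0.861846 − 0.837438 = 0.024408.
Hence σ₀² = 1/0.024408 ≈ 41.0.

σ₀² = 41.0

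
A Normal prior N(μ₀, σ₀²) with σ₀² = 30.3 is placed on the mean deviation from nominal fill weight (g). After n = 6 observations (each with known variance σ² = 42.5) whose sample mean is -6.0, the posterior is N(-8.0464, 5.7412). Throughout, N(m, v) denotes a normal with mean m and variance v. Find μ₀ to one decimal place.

μ₀ = -16.8

With known observation variance, the Normal–Normal posterior has precision τ_n = τ₀ + n/σ² and mean μ_n = (τ₀μ₀ + (n/σ²)x̄)/τ_n.
Here τ₀ = 1/30.3 = 0.033003 and τ_data = 6/42.5 = 0.141176, so τ_n = 0.174179.
Rearranging for μ₀: μ₀ = (μ_n·τ_n − τ_data·x̄)/τ₀ = (-8.0464·0.174179 − 0.141176·-6.0) / 0.033003 = -0.554458/0.033003 ≈ -16.8.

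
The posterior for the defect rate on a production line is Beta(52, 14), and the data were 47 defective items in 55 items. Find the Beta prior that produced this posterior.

Under Beta–binomial conjugacy the posterior parameters are (α+s, β+f).
Subtract the data counts: 52−47=5, 14−8=6.

Beta(5, 6)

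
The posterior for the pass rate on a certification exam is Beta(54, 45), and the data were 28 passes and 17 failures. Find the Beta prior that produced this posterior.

Beta(26, 28)

A Beta(a, b) prior with s successes and f failures in binomial data gives a Beta(a+s, b+f) posterior.
So a = 54 − 28 = 26 and b = 45 − 17 = 28.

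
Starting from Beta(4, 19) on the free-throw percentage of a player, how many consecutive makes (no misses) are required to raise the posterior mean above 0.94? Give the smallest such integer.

k = 294

After k makes and 0 misses the posterior is Beta(4+k, 19), with mean (4+k)/(4+19+k).
Set (4+k)/(23+k) > 0.94 and solve: k > (0.94·23 − 4)/(1 − 0.94) = 293.667.
The smallest integer exceeding 293.667 is 294.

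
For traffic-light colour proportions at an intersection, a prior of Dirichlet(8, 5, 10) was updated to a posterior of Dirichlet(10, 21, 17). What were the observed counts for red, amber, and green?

For a Dirichlet(α) prior with multinomial counts c, the posterior is Dirichlet(α + c) componentwise.
Counts are posterior − prior componentwise: 10−8=2, 21−5=16, 17−10=7.

counts (2, 16, 7)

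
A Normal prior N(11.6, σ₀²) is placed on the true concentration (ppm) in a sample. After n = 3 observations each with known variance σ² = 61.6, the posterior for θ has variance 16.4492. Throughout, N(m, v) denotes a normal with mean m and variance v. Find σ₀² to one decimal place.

Posterior precision equals prior precision plus data precision: 1/σ_n² = 1/σ₀² + n/σ².
So 1/σ₀² = 1/16.4492 − 3/61.6 = 0.060793 − 0.048701 = 0.012092.
Hence σ₀² = 1/0.012092 ≈ 82.7.

σ₀² = 82.7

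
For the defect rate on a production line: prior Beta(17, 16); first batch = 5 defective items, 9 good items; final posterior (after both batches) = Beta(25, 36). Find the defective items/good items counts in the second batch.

Sequential conjugate updates are equivalent to a single update on the pooled data, so total successes = posterior α − prior α and total failures = posterior β − prior β.
Total across both batches: 25−17=8 defective items, 36−16=20 good items.
Subtract the first batch: 8−5=3 defective items and 20−9=11 good items.

3 defective items and 11 good items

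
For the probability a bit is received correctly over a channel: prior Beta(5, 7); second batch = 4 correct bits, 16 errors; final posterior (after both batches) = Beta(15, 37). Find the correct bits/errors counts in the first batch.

Sequential conjugate updates are equivalent to a single update on the pooled data, so total successes = posterior α − prior α and total failures = posterior β − prior β.
Total across both batches: 15−5=10 correct bits, 37−7=30 errors.
Subtract the second batch: 10−4=6 correct bits and 30−16=14 errors.

6 correct bits and 14 errors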